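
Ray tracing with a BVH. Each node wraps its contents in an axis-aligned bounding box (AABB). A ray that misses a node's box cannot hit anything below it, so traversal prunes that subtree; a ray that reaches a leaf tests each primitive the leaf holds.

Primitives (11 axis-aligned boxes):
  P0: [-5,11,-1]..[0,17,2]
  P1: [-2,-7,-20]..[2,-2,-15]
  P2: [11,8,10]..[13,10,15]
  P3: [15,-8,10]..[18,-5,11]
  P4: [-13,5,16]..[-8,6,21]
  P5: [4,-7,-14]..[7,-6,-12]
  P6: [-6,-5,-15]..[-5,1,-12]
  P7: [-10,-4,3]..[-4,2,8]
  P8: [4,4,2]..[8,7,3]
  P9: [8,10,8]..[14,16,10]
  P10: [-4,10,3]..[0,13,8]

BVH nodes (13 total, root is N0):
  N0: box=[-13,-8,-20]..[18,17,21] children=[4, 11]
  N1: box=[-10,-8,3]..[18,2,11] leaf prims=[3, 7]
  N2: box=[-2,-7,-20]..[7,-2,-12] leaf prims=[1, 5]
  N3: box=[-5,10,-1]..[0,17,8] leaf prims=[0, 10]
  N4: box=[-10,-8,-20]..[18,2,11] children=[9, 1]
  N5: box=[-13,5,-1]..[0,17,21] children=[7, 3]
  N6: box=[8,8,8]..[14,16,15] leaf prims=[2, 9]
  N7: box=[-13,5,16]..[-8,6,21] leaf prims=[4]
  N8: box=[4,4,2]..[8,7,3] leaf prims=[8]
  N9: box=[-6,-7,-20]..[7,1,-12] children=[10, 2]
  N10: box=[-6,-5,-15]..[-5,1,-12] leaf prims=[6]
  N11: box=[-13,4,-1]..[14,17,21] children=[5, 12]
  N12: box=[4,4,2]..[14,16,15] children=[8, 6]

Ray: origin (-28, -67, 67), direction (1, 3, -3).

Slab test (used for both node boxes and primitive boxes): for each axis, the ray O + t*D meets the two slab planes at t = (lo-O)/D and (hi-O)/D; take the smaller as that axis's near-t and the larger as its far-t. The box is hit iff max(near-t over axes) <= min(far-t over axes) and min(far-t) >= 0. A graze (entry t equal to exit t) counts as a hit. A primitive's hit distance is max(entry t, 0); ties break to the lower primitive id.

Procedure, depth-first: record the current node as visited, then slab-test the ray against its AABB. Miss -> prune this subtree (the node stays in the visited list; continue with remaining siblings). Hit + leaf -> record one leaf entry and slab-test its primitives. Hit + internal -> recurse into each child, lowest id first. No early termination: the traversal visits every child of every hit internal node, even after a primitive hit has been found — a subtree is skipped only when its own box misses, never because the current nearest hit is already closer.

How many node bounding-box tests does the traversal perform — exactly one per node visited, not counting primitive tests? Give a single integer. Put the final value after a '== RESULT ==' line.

Walk:
N0 x:[15,46] y:[59/3,28] z:[46/3,29] -> hit [59/3,28], descend [4, 11]
  N4 x:[18,46] y:[59/3,23] z:[56/3,29] -> hit [59/3,23], descend [1, 9]
    N1 x:[18,46] y:[59/3,23] z:[56/3,64/3] -> hit [59/3,64/3] leaf, test {P3(miss), P7@t=21}
    N9 x:[22,35] y:[20,68/3] z:[79/3,29] -> miss, prune
  N11 x:[15,42] y:[71/3,28] z:[46/3,68/3] -> miss, prune

order=[0, 4, 1, 9, 11]  |boxes|=5  |leaves|=1  hit=P7

== RESULT ==
5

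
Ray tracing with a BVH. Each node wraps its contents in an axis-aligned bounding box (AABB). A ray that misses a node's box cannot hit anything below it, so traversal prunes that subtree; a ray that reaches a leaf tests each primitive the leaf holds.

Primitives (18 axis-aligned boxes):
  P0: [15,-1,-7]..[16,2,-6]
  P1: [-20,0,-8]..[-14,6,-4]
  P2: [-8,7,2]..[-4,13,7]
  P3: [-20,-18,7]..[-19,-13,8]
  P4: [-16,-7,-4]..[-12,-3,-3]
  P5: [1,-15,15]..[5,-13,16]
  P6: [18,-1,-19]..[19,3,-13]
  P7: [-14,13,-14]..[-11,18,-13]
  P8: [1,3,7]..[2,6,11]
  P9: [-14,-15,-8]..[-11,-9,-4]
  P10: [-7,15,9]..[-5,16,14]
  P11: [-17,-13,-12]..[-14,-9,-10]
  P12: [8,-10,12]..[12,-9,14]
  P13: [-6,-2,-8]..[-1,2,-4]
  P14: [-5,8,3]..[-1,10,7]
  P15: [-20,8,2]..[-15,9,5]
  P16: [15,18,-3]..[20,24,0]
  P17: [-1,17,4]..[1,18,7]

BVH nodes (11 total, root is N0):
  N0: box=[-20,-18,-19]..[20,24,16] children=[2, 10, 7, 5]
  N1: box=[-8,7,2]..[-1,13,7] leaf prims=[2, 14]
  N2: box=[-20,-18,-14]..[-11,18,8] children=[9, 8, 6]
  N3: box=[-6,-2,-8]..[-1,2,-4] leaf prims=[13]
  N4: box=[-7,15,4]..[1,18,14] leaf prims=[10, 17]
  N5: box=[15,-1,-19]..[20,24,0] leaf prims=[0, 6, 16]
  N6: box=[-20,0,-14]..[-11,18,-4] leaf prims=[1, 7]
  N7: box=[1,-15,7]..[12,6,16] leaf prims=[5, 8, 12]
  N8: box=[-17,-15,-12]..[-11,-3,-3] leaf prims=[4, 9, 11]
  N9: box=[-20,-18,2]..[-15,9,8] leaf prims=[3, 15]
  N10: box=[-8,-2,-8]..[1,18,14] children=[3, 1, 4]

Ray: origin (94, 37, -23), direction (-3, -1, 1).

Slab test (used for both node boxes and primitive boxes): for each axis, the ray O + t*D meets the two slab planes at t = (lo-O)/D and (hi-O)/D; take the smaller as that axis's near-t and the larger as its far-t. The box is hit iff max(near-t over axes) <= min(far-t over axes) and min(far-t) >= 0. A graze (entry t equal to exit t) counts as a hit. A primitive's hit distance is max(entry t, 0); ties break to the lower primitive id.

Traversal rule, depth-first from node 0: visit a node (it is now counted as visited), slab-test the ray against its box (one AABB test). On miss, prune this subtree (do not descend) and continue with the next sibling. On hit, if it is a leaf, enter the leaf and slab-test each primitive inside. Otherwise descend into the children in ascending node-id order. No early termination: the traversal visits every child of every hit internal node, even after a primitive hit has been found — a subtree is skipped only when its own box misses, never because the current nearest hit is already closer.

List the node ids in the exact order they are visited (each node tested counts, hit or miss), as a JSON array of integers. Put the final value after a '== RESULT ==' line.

Traverse from the root:
N0 x:[74/3,38] y:[13,55] z:[4,39] -> hit [74/3,38], descend [2, 5, 7, 10]
  N2 x:[35,38] y:[19,55] z:[9,31] -> miss, prune
  N5 x:[74/3,79/3] y:[13,38] z:[4,23] -> miss, prune
  N7 x:[82/3,31] y:[31,52] z:[30,39] -> hit [31,31] leaf, test {P5(miss), P8@t=31, P12(miss)}
  N10 x:[31,34] y:[19,39] z:[15,37] -> hit [31,34], descend [1, 3, 4]
    N1 x:[95/3,34] y:[24,30] z:[25,30] -> miss, prune
    N3 x:[95/3,100/3] y:[35,39] z:[15,19] -> miss, prune
    N4 x:[31,101/3] y:[19,22] z:[27,37] -> miss, prune

Summary -> nodes [0, 2, 5, 7, 10, 1, 3, 4]; box-tests=8; leaf-entries=1; first=P8

== RESULT ==
[0, 2, 5, 7, 10, 1, 3, 4]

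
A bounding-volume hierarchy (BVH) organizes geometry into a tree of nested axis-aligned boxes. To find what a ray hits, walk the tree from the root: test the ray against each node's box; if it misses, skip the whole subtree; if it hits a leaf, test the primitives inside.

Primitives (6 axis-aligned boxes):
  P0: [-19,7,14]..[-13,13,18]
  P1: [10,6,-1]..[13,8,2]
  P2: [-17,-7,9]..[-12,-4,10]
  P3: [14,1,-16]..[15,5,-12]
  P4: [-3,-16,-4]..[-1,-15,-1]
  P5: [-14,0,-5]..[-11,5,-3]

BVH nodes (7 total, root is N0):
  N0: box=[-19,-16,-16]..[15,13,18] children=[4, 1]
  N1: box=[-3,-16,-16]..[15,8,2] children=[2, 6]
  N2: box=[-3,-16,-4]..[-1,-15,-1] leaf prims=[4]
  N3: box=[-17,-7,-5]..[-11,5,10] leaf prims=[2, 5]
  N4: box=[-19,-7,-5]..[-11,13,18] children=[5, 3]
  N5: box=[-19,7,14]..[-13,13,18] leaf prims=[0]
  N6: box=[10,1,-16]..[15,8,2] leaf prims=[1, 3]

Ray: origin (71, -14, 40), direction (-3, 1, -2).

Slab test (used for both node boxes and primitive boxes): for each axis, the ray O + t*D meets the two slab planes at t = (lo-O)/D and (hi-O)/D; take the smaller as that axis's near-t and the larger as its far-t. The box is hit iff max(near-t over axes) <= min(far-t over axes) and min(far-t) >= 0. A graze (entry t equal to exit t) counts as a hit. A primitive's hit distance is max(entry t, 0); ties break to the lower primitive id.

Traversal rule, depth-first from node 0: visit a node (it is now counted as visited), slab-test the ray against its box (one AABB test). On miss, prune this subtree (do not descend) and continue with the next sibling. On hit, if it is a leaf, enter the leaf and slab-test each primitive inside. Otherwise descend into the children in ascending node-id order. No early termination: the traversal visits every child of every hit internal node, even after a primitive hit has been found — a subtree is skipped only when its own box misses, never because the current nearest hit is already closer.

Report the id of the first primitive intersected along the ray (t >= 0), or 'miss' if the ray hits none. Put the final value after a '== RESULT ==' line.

Walk:
N0 x:[56/3,30] y:[-2,27] z:[11,28] -> hit [56/3,27], descend [1, 4]
  N1 x:[56/3,74/3] y:[-2,22] z:[19,28] -> hit [19,22], descend [2, 6]
    N2 x:[24,74/3] y:[-2,-1] z:[41/2,22] -> miss, prune
    N6 x:[56/3,61/3] y:[15,22] z:[19,28] -> hit [19,61/3] leaf, test {P1@t=20, P3(miss)}
  N4 x:[82/3,30] y:[7,27] z:[11,45/2] -> miss, prune

Visited [0, 1, 2, 6, 4]. Tests: 5 box, 1 leaf. Nearest: P1.

== RESULT ==
1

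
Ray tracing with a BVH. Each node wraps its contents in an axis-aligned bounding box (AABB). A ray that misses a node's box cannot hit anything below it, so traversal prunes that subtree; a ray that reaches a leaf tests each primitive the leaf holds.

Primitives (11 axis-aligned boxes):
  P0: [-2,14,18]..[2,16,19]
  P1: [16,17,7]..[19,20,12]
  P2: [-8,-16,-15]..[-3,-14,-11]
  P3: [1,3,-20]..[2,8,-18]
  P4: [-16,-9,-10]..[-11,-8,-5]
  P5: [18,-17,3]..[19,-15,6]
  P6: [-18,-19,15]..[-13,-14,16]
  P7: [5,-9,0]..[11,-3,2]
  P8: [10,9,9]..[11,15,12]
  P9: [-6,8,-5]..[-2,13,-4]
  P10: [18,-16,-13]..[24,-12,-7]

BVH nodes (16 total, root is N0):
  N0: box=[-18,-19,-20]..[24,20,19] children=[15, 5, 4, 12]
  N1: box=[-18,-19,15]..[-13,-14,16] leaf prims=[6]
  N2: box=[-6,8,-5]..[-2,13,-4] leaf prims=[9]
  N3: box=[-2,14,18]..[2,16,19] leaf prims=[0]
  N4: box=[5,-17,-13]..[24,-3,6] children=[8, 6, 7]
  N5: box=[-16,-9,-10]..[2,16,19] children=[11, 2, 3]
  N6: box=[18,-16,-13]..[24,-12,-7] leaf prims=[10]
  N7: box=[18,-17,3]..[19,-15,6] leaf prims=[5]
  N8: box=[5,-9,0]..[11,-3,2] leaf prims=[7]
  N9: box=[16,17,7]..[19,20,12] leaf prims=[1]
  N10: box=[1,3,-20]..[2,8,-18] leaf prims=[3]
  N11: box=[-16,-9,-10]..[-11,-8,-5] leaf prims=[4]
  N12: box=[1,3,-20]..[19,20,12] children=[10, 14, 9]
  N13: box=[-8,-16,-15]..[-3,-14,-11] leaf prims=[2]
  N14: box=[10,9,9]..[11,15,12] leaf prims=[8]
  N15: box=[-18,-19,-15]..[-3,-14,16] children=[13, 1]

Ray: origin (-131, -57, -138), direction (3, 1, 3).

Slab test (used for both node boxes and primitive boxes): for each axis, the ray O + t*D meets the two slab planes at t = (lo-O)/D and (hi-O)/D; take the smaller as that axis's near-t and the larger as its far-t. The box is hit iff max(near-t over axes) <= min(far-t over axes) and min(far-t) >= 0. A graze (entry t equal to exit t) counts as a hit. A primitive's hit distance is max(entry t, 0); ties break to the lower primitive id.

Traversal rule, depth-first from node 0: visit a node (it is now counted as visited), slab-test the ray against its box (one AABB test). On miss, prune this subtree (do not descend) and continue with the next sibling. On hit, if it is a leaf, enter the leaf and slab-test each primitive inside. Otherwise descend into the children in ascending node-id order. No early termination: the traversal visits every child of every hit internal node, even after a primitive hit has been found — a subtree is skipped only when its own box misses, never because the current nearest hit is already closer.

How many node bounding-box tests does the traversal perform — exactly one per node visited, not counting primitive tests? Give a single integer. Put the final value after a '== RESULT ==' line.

Walk:
N0 x:[113/3,155/3] y:[38,77] z:[118/3,157/3] -> hit [118/3,155/3], descend [4, 5, 12, 15]
  N4 x:[136/3,155/3] y:[40,54] z:[125/3,48] -> hit [136/3,48], descend [6, 7, 8]
    N6 x:[149/3,155/3] y:[41,45] z:[125/3,131/3] -> miss, prune
    N7 x:[149/3,50] y:[40,42] z:[47,48] -> miss, prune
    N8 x:[136/3,142/3] y:[48,54] z:[46,140/3] -> miss, prune
  N5 x:[115/3,133/3] y:[48,73] z:[128/3,157/3] -> miss, prune
  N12 x:[44,50] y:[60,77] z:[118/3,50] -> miss, prune
  N15 x:[113/3,128/3] y:[38,43] z:[41,154/3] -> hit [41,128/3], descend [1, 13]
    N1 x:[113/3,118/3] y:[38,43] z:[51,154/3] -> miss, prune
    N13 x:[41,128/3] y:[41,43] z:[41,127/3] -> hit [41,127/3] leaf, test {P2@t=41}

Visited [0, 4, 6, 7, 8, 5, 12, 15, 1, 13]. Tests: 10 box, 1 leaf. Nearest: P2.

== RESULT ==
10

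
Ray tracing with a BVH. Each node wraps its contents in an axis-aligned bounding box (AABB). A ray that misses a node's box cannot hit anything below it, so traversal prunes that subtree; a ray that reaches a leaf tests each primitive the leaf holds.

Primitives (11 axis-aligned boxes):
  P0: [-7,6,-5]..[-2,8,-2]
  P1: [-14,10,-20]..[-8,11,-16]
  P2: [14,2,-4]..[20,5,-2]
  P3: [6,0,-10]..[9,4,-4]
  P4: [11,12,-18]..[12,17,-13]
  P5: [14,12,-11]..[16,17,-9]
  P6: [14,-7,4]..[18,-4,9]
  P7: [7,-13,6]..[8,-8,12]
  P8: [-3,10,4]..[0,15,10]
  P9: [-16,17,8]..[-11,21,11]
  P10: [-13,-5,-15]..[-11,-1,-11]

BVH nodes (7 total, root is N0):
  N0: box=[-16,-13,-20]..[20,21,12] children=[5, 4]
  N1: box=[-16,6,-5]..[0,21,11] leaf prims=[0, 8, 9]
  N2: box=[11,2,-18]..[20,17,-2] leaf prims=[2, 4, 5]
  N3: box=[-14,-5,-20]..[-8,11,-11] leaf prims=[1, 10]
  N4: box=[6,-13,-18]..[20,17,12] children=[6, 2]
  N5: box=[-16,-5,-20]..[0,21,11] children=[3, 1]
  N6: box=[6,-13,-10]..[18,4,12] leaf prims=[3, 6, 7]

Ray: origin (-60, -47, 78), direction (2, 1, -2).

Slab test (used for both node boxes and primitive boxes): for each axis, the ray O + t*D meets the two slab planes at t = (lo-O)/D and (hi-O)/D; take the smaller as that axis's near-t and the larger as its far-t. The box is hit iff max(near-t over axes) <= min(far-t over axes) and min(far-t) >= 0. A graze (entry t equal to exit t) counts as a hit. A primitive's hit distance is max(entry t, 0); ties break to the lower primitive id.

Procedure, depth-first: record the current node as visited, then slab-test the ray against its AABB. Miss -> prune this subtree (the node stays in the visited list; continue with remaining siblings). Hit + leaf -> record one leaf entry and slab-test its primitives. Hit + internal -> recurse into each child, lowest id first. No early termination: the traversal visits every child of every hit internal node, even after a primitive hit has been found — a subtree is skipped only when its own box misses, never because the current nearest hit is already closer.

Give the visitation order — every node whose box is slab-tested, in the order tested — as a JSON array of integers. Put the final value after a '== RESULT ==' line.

Walk:
N0 x:[22,40] y:[34,68] z:[33,49] -> hit [34,40], descend [4, 5]
  N4 x:[33,40] y:[34,64] z:[33,48] -> hit [34,40], descend [2, 6]
    N2 x:[71/2,40] y:[49,64] z:[40,48] -> miss, prune
    N6 x:[33,39] y:[34,51] z:[33,44] -> hit [34,39] leaf, test {P3(miss), P6(miss), P7@t=34}
  N5 x:[22,30] y:[42,68] z:[67/2,49] -> miss, prune

5 AABB tests over nodes [0, 4, 2, 6, 5]; 1 leaf entered; closest P7.

== RESULT ==
[0, 4, 2, 6, 5]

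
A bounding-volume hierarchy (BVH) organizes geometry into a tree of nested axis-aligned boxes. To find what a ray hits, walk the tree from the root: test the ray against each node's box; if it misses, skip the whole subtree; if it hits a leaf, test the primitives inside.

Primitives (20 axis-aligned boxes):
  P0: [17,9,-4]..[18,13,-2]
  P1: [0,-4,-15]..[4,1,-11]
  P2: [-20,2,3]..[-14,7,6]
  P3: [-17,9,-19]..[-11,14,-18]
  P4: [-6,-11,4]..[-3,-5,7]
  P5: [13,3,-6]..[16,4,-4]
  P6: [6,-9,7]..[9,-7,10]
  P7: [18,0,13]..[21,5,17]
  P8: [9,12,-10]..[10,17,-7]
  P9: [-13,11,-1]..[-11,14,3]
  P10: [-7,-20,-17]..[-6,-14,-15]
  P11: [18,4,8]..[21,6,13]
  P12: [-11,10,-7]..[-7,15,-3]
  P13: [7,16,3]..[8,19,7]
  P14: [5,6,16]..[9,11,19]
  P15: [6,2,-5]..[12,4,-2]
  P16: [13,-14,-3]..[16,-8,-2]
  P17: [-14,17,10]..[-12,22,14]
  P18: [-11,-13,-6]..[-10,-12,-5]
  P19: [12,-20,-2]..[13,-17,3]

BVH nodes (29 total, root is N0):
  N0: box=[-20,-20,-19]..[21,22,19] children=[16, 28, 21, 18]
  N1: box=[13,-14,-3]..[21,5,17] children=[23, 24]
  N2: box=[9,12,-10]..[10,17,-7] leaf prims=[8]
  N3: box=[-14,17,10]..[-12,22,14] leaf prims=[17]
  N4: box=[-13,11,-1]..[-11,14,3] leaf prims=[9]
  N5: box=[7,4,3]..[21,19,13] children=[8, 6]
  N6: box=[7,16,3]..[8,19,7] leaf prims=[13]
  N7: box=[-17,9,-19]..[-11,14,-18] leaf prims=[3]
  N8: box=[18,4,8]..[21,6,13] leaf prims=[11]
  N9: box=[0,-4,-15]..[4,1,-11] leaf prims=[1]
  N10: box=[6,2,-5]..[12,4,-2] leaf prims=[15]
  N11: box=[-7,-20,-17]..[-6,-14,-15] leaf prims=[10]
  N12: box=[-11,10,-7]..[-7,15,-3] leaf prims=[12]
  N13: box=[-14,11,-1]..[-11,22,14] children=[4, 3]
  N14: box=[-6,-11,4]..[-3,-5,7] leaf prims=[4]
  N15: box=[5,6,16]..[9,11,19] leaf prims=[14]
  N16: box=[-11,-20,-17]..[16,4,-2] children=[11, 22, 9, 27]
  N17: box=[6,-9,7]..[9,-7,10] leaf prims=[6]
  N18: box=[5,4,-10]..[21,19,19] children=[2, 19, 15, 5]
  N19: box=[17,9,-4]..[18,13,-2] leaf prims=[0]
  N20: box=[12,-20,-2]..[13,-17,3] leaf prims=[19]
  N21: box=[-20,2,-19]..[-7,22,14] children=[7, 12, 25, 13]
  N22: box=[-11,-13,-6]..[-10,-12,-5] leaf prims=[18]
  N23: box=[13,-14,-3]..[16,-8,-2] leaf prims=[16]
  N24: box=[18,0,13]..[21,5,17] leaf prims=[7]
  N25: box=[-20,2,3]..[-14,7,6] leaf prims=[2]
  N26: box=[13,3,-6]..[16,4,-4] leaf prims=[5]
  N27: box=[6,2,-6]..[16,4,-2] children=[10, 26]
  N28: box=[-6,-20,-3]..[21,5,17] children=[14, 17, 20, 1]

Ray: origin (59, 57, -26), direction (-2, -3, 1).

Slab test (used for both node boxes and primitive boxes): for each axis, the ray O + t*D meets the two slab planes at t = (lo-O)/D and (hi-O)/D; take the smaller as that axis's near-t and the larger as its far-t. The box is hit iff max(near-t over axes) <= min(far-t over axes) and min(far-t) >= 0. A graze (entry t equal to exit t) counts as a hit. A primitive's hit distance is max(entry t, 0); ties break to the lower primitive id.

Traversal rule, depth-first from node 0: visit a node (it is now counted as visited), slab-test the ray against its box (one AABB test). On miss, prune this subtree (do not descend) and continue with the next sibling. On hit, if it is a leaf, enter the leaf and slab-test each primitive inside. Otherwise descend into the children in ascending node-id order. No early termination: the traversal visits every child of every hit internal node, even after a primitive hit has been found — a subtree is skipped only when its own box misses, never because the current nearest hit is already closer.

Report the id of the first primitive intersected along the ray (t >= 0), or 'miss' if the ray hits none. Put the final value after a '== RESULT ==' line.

Trace the traversal:
N0 x:[19,79/2] y:[35/3,77/3] z:[7,45] -> hit [19,77/3], descend [16, 18, 21, 28]
  N16 x:[43/2,35] y:[53/3,77/3] z:[9,24] -> hit [43/2,24], descend [9, 11, 22, 27]
    N9 x:[55/2,59/2] y:[56/3,61/3] z:[11,15] -> miss, prune
    N11 x:[65/2,33] y:[71/3,77/3] z:[9,11] -> miss, prune
    N22 x:[69/2,35] y:[23,70/3] z:[20,21] -> miss, prune
    N27 x:[43/2,53/2] y:[53/3,55/3] z:[20,24] -> miss, prune
  N18 x:[19,27] y:[38/3,53/3] z:[16,45] -> miss, prune
  N21 x:[33,79/2] y:[35/3,55/3] z:[7,40] -> miss, prune
  N28 x:[19,65/2] y:[52/3,77/3] z:[23,43] -> hit [23,77/3], descend [1, 14, 17, 20]
    N1 x:[19,23] y:[52/3,71/3] z:[23,43] -> hit [23,23], descend [23, 24]
      N23 x:[43/2,23] y:[65/3,71/3] z:[23,24] -> hit [23,23] leaf, test {P16@t=23}
      N24 x:[19,41/2] y:[52/3,19] z:[39,43] -> miss, prune
    N14 x:[31,65/2] y:[62/3,68/3] z:[30,33] -> miss, prune
    N17 x:[25,53/2] y:[64/3,22] z:[33,36] -> miss, prune
    N20 x:[23,47/2] y:[74/3,77/3] z:[24,29] -> miss, prune

Summary -> nodes [0, 16, 9, 11, 22, 27, 18, 21, 28, 1, 23, 24, 14, 17, 20]; box-tests=15; leaf-entries=1; first=P16

== RESULT ==
16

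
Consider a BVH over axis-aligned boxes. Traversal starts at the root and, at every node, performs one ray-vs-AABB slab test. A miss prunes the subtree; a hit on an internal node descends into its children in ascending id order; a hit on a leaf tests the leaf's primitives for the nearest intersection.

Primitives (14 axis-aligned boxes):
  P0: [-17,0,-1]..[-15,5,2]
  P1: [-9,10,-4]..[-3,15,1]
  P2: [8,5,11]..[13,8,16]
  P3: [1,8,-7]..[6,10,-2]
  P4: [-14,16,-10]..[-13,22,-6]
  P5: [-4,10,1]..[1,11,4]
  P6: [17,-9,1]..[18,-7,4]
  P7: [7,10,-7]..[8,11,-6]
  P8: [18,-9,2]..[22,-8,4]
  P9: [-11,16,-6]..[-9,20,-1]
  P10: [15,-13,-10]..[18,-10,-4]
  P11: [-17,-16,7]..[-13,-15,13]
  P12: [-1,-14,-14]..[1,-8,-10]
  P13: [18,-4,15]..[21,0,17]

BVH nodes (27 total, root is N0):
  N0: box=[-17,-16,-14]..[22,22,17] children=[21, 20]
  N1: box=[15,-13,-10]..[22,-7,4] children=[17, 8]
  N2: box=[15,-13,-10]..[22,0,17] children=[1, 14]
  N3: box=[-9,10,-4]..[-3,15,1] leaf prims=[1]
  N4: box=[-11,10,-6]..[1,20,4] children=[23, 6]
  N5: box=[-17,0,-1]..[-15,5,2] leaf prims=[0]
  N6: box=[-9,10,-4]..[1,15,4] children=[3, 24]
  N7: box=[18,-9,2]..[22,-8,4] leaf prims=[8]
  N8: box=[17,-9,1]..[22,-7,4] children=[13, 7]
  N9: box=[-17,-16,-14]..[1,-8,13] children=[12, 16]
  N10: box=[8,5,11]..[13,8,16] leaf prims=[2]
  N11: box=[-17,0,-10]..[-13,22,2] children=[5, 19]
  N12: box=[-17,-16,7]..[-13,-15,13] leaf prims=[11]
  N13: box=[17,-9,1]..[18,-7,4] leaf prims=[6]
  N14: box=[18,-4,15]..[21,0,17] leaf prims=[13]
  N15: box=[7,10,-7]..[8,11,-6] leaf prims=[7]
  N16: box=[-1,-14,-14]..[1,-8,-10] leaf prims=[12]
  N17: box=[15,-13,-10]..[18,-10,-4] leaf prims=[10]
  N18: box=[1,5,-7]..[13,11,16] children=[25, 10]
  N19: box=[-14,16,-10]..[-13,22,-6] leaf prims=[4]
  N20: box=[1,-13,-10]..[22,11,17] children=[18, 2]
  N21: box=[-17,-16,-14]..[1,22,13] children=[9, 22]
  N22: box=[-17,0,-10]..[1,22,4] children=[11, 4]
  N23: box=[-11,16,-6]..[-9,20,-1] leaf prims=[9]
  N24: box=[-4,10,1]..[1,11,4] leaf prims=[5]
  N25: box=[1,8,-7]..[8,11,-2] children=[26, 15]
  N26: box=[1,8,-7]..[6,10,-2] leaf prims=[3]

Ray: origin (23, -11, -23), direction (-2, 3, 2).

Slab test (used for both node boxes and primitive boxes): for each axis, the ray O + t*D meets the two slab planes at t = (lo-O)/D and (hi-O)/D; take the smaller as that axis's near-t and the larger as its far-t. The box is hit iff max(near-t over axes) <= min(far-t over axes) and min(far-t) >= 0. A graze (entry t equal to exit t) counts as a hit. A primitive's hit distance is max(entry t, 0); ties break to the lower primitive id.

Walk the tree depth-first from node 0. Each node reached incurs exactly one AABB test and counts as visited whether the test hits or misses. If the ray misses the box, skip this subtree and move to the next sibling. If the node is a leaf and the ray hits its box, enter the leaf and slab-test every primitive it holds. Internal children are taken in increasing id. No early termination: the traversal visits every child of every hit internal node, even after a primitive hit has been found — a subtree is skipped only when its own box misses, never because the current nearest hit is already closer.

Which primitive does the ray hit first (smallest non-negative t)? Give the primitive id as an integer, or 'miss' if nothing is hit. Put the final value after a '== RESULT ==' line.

Traverse from the root:
N0 x:[1/2,20] y:[-5/3,11] z:[9/2,20] -> hit [9/2,11], descend [20, 21]
  N20 x:[1/2,11] y:[-2/3,22/3] z:[13/2,20] -> hit [13/2,22/3], descend [2, 18]
    N2 x:[1/2,4] y:[-2/3,11/3] z:[13/2,20] -> miss, prune
    N18 x:[5,11] y:[16/3,22/3] z:[8,39/2] -> miss, prune
  N21 x:[11,20] y:[-5/3,11] z:[9/2,18] -> hit [11,11], descend [9, 22]
    N9 x:[11,20] y:[-5/3,1] z:[9/2,18] -> miss, prune
    N22 x:[11,20] y:[11/3,11] z:[13/2,27/2] -> hit [11,11], descend [4, 11]
      N4 x:[11,17] y:[7,31/3] z:[17/2,27/2] -> miss, prune
      N11 x:[18,20] y:[11/3,11] z:[13/2,25/2] -> miss, prune

Summary -> nodes [0, 20, 2, 18, 21, 9, 22, 4, 11]; box-tests=9; leaf-entries=0; first=miss

== RESULT ==
miss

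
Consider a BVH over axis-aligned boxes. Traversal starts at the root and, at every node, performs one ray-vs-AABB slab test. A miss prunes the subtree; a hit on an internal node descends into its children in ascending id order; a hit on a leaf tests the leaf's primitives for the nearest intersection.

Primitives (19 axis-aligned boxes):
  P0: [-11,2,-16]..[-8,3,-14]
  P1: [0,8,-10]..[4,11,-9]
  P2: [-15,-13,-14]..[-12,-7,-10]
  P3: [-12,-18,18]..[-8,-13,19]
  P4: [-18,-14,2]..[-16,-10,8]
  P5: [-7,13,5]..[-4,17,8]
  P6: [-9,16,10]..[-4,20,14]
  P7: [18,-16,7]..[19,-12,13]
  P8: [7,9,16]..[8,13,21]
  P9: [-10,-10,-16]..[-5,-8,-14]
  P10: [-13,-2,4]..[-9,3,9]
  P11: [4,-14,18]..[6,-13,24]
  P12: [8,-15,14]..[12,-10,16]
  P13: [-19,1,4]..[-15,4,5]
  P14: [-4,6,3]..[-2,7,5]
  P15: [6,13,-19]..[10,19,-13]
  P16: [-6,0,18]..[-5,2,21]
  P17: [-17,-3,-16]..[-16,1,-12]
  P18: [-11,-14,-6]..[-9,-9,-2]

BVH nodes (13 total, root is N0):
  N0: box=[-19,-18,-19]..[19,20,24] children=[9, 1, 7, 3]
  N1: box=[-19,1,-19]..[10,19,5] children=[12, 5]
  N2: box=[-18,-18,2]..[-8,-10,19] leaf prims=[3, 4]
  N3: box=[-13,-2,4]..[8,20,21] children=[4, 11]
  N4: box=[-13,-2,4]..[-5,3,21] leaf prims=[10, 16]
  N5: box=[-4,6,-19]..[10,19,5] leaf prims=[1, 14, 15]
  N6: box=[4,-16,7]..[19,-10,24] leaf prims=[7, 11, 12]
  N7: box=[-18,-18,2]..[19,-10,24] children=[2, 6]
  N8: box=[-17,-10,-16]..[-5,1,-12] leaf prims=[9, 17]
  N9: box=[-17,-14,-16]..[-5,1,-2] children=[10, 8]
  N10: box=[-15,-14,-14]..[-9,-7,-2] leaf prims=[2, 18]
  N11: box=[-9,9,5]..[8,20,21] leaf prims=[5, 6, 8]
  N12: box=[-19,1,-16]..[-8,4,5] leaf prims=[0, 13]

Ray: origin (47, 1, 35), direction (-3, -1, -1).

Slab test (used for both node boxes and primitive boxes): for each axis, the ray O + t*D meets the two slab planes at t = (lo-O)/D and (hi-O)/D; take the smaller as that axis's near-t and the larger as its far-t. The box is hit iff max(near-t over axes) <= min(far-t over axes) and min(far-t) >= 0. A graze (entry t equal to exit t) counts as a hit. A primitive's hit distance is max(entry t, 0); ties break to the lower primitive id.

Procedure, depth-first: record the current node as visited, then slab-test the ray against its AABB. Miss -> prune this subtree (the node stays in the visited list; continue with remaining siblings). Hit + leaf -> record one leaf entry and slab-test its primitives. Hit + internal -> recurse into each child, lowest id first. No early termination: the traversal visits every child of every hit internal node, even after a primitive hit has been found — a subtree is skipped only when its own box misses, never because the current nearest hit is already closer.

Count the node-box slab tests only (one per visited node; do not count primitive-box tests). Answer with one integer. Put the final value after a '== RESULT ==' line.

Traverse from the root:
N0 x:[28/3,22] y:[-19,19] z:[11,54] -> hit [11,19], descend [1, 3, 7, 9]
  N1 x:[37/3,22] y:[-18,0] z:[30,54] -> miss, prune
  N3 x:[13,20] y:[-19,3] z:[14,31] -> miss, prune
  N7 x:[28/3,65/3] y:[11,19] z:[11,33] -> hit [11,19], descend [2, 6]
    N2 x:[55/3,65/3] y:[11,19] z:[16,33] -> hit [55/3,19] leaf, test {P3(miss), P4(miss)}
    N6 x:[28/3,43/3] y:[11,17] z:[11,28] -> hit [11,43/3] leaf, test {P7(miss), P11@t=14, P12(miss)}
  N9 x:[52/3,64/3] y:[0,15] z:[37,51] -> miss, prune

order=[0, 1, 3, 7, 2, 6, 9]  |boxes|=7  |leaves|=2  hit=P11

== RESULT ==
7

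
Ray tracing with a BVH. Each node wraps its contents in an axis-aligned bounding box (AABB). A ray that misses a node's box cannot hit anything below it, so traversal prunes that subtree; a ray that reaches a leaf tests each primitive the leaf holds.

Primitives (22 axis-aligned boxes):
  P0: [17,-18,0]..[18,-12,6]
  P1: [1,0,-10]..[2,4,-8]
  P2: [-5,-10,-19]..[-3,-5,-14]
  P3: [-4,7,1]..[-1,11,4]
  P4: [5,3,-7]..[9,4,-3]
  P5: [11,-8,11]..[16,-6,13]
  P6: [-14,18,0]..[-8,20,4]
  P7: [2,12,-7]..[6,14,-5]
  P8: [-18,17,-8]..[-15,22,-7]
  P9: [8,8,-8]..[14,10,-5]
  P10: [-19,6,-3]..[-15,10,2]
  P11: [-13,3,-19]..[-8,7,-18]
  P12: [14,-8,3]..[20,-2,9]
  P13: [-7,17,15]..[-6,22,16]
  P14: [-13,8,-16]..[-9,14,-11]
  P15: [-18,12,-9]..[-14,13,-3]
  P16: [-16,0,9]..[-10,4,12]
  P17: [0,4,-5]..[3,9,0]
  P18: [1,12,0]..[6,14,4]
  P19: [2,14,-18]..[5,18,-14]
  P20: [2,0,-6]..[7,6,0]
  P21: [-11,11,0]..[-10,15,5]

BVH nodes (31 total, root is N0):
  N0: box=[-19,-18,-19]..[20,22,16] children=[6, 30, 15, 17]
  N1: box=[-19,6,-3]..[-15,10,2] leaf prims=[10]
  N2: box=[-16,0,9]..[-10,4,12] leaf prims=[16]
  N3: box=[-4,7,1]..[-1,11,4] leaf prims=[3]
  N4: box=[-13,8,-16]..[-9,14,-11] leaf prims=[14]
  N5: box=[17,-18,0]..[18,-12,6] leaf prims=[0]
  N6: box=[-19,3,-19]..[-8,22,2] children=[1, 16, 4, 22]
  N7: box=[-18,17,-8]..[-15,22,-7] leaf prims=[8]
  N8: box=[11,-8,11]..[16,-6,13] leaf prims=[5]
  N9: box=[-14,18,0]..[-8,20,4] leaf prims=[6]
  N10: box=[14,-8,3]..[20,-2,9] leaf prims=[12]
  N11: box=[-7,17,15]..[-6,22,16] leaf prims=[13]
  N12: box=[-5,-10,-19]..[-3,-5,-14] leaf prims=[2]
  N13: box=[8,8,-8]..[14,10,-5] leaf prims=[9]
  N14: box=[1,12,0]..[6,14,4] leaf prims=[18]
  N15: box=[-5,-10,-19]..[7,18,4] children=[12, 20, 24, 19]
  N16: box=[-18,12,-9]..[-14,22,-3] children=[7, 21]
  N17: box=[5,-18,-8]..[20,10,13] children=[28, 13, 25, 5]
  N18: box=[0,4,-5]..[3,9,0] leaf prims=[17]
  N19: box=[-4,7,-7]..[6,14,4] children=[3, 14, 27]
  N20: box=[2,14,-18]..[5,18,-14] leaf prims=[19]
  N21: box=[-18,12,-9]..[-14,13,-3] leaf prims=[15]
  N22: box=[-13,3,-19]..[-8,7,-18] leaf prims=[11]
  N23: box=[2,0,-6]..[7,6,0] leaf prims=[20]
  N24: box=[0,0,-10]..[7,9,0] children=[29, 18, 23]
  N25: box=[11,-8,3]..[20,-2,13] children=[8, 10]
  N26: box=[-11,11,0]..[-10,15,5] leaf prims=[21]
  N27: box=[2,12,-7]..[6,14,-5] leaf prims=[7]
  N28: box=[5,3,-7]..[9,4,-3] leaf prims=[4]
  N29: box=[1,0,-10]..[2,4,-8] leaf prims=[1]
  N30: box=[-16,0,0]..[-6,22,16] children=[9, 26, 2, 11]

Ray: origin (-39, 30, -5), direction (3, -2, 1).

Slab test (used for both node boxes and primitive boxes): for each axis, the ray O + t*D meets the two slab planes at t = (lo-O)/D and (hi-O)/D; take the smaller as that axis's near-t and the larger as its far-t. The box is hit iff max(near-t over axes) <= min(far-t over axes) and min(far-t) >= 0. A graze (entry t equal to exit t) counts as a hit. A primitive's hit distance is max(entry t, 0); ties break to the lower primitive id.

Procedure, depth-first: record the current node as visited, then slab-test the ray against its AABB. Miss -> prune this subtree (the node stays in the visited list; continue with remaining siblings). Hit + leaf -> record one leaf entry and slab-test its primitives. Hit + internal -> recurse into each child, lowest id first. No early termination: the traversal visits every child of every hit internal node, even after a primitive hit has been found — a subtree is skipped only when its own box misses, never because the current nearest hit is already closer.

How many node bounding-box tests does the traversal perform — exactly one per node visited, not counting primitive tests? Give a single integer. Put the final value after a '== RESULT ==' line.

Traverse from the root:
N0 x:[20/3,59/3] y:[4,24] z:[-14,21] -> hit [20/3,59/3], descend [6, 15, 17, 30]
  N6 x:[20/3,31/3] y:[4,27/2] z:[-14,7] -> hit [20/3,7], descend [1, 4, 16, 22]
    N1 x:[20/3,8] y:[10,12] z:[2,7] -> miss, prune
    N4 x:[26/3,10] y:[8,11] z:[-11,-6] -> miss, prune
    N16 x:[7,25/3] y:[4,9] z:[-4,2] -> miss, prune
    N22 x:[26/3,31/3] y:[23/2,27/2] z:[-14,-13] -> miss, prune
  N15 x:[34/3,46/3] y:[6,20] z:[-14,9] -> miss, prune
  N17 x:[44/3,59/3] y:[10,24] z:[-3,18] -> hit [44/3,18], descend [5, 13, 25, 28]
    N5 x:[56/3,19] y:[21,24] z:[5,11] -> miss, prune
    N13 x:[47/3,53/3] y:[10,11] z:[-3,0] -> miss, prune
    N25 x:[50/3,59/3] y:[16,19] z:[8,18] -> hit [50/3,18], descend [8, 10]
      N8 x:[50/3,55/3] y:[18,19] z:[16,18] -> hit [18,18] leaf, test {P5@t=18}
      N10 x:[53/3,59/3] y:[16,19] z:[8,14] -> miss, prune
    N28 x:[44/3,16] y:[13,27/2] z:[-2,2] -> miss, prune
  N30 x:[23/3,11] y:[4,15] z:[5,21] -> hit [23/3,11], descend [2, 9, 11, 26]
    N2 x:[23/3,29/3] y:[13,15] z:[14,17] -> miss, prune
    N9 x:[25/3,31/3] y:[5,6] z:[5,9] -> miss, prune
    N11 x:[32/3,11] y:[4,13/2] z:[20,21] -> miss, prune
    N26 x:[28/3,29/3] y:[15/2,19/2] z:[5,10] -> hit [28/3,19/2] leaf, test {P21@t=28/3}

Visited [0, 6, 1, 4, 16, 22, 15, 17, 5, 13, 25, 8, 10, 28, 30, 2, 9, 11, 26]. Tests: 19 box, 2 leaf. Nearest: P21.

== RESULT ==
19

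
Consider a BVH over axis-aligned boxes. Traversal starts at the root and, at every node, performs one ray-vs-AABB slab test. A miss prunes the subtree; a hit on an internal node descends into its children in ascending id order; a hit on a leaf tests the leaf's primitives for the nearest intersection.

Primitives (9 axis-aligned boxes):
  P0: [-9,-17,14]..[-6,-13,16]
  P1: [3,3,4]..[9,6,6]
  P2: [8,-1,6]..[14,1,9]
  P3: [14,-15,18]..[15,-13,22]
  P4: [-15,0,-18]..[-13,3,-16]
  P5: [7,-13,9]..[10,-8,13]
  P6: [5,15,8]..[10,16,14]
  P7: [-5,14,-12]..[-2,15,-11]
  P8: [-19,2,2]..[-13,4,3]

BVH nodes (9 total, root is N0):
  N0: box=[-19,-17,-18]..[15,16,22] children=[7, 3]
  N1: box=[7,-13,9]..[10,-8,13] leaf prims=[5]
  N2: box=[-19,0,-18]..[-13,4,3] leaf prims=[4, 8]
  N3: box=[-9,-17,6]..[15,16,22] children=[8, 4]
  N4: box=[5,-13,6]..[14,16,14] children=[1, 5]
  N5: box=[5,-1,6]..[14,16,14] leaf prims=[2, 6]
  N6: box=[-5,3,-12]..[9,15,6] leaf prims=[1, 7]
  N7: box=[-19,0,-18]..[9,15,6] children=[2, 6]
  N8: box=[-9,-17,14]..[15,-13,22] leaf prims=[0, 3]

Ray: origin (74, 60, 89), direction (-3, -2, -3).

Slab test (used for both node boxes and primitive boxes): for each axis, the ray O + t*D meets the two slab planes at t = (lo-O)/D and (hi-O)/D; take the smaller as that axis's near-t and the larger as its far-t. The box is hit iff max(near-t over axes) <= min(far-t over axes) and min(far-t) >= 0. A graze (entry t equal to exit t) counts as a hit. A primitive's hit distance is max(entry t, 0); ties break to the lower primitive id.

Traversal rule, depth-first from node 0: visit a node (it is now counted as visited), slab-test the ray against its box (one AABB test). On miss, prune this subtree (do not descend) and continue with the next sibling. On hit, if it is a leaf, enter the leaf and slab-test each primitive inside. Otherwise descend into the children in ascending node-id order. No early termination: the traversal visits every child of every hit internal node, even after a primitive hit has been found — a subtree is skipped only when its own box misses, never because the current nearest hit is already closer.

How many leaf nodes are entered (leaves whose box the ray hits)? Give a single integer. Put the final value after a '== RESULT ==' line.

Walk:
N0 x:[59/3,31] y:[22,77/2] z:[67/3,107/3] -> hit [67/3,31], descend [3, 7]
  N3 x:[59/3,83/3] y:[22,77/2] z:[67/3,83/3] -> hit [67/3,83/3], descend [4, 8]
    N4 x:[20,23] y:[22,73/2] z:[25,83/3] -> miss, prune
    N8 x:[59/3,83/3] y:[73/2,77/2] z:[67/3,25] -> miss, prune
  N7 x:[65/3,31] y:[45/2,30] z:[83/3,107/3] -> hit [83/3,30], descend [2, 6]
    N2 x:[29,31] y:[28,30] z:[86/3,107/3] -> hit [29,30] leaf, test {P4(miss), P8@t=29}
    N6 x:[65/3,79/3] y:[45/2,57/2] z:[83/3,101/3] -> miss, prune

7 AABB tests over nodes [0, 3, 4, 8, 7, 2, 6]; 1 leaf entered; closest P8.

== RESULT ==
1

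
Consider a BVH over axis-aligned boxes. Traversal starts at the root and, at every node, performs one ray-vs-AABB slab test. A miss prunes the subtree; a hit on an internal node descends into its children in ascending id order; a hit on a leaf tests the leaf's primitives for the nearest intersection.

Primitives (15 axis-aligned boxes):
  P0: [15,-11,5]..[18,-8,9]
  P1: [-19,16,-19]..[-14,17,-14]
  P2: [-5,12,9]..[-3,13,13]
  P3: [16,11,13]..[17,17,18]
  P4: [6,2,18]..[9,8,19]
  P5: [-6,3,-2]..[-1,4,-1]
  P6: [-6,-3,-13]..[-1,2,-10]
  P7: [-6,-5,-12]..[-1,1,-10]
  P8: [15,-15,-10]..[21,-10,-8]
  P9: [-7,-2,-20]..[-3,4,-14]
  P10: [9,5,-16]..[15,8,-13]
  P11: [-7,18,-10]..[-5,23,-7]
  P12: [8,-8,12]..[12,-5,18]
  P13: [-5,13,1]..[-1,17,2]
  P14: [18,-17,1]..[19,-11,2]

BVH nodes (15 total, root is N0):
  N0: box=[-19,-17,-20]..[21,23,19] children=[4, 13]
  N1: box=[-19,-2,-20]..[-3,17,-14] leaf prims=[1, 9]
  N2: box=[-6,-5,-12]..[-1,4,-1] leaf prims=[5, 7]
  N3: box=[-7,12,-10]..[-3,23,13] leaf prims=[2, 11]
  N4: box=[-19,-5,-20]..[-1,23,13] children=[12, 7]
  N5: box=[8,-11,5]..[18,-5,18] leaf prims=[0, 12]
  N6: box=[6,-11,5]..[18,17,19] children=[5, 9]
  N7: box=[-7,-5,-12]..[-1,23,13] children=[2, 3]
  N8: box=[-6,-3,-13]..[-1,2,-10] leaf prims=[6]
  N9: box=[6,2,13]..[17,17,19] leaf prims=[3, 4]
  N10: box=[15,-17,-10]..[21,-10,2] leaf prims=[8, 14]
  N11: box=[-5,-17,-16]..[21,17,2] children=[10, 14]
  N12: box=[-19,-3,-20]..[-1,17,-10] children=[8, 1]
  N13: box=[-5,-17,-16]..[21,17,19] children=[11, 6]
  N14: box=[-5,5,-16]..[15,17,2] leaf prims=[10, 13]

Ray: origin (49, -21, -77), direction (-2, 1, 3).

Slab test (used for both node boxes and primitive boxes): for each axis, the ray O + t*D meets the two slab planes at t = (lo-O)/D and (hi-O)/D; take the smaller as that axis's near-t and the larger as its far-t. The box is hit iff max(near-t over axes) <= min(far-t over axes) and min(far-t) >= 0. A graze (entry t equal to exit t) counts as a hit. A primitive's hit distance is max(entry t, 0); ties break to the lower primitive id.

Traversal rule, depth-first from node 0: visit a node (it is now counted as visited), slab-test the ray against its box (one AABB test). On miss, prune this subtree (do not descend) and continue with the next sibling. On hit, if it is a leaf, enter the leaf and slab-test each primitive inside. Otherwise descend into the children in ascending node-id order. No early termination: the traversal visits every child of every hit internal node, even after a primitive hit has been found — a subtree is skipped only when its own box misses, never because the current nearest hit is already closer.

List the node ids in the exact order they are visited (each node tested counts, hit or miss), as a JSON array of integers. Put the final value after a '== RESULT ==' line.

Trace the traversal:
N0 x:[14,34] y:[4,44] z:[19,32] -> hit [19,32], descend [4, 13]
  N4 x:[25,34] y:[16,44] z:[19,30] -> hit [25,30], descend [7, 12]
    N7 x:[25,28] y:[16,44] z:[65/3,30] -> hit [25,28], descend [2, 3]
      N2 x:[25,55/2] y:[16,25] z:[65/3,76/3] -> hit [25,25] leaf, test {P5@t=25, P7(miss)}
      N3 x:[26,28] y:[33,44] z:[67/3,30] -> miss, prune
    N12 x:[25,34] y:[18,38] z:[19,67/3] -> miss, prune
  N13 x:[14,27] y:[4,38] z:[61/3,32] -> hit [61/3,27], descend [6, 11]
    N6 x:[31/2,43/2] y:[10,38] z:[82/3,32] -> miss, prune
    N11 x:[14,27] y:[4,38] z:[61/3,79/3] -> hit [61/3,79/3], descend [10, 14]
      N10 x:[14,17] y:[4,11] z:[67/3,79/3] -> miss, prune
      N14 x:[17,27] y:[26,38] z:[61/3,79/3] -> hit [26,79/3] leaf, test {P10(miss), P13(miss)}

order=[0, 4, 7, 2, 3, 12, 13, 6, 11, 10, 14]  |boxes|=11  |leaves|=2  hit=P5

== RESULT ==
[0, 4, 7, 2, 3, 12, 13, 6, 11, 10, 14]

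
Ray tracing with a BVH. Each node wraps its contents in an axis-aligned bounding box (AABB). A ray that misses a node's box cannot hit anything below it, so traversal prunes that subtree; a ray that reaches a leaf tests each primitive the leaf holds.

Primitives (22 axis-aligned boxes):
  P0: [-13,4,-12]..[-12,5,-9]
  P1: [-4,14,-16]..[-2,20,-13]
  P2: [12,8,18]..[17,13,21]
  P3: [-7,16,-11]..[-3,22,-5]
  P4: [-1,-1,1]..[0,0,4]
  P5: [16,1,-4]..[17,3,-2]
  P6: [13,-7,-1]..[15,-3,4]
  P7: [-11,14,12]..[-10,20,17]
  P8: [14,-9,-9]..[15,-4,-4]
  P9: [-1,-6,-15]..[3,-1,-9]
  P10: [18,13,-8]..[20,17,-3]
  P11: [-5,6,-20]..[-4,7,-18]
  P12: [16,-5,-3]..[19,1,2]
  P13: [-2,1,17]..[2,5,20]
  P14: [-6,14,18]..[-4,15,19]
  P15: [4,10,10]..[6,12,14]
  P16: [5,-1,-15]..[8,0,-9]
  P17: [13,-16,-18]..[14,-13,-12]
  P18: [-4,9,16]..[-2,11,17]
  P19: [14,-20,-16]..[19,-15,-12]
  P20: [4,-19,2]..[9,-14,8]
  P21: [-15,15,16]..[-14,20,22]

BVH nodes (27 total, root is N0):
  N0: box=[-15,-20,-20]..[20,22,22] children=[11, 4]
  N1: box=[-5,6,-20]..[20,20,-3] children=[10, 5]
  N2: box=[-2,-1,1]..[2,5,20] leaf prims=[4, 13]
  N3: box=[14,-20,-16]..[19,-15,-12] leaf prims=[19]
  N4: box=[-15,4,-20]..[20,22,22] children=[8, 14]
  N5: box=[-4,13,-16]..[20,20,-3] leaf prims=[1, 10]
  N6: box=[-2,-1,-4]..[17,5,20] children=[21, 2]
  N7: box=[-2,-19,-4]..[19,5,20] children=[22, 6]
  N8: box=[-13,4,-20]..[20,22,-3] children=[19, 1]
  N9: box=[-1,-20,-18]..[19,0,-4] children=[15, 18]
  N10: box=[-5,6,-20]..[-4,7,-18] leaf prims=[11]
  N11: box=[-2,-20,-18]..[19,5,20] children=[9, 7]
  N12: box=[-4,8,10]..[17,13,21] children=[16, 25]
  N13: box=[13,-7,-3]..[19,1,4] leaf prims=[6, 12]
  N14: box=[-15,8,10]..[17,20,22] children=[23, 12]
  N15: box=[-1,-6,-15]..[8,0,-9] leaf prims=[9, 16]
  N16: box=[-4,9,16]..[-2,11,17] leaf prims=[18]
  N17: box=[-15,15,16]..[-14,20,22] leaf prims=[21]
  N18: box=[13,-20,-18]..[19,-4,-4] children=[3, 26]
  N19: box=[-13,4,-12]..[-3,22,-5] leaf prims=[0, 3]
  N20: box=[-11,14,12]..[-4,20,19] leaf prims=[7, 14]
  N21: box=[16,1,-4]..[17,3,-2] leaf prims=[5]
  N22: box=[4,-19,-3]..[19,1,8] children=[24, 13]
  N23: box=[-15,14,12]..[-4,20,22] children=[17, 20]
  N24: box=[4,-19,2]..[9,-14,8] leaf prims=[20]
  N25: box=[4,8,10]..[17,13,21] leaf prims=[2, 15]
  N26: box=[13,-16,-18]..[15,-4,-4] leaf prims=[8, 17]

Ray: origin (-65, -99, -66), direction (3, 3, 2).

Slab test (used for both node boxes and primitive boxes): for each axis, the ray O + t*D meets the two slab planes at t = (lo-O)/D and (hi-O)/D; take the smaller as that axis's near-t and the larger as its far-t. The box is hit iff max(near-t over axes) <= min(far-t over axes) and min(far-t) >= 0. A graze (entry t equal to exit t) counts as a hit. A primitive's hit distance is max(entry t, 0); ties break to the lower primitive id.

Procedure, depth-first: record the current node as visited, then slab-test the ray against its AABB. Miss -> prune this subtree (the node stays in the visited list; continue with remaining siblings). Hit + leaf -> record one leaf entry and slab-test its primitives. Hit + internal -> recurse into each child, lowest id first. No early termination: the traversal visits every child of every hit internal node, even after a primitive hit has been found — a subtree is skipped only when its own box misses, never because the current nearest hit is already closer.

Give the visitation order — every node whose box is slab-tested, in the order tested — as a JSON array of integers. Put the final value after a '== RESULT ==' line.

Walk:
N0 x:[50/3,85/3] y:[79/3,121/3] z:[23,44] -> hit [79/3,85/3], descend [4, 11]
  N4 x:[50/3,85/3] y:[103/3,121/3] z:[23,44] -> miss, prune
  N11 x:[21,28] y:[79/3,104/3] z:[24,43] -> hit [79/3,28], descend [7, 9]
    N7 x:[21,28] y:[80/3,104/3] z:[31,43] -> miss, prune
    N9 x:[64/3,28] y:[79/3,33] z:[24,31] -> hit [79/3,28], descend [15, 18]
      N15 x:[64/3,73/3] y:[31,33] z:[51/2,57/2] -> miss, prune
      N18 x:[26,28] y:[79/3,95/3] z:[24,31] -> hit [79/3,28], descend [3, 26]
        N3 x:[79/3,28] y:[79/3,28] z:[25,27] -> hit [79/3,27] leaf, test {P19@t=79/3}
        N26 x:[26,80/3] y:[83/3,95/3] z:[24,31] -> miss, prune

Summary -> nodes [0, 4, 11, 7, 9, 15, 18, 3, 26]; box-tests=9; leaf-entries=1; first=P19

== RESULT ==
[0, 4, 11, 7, 9, 15, 18, 3, 26]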